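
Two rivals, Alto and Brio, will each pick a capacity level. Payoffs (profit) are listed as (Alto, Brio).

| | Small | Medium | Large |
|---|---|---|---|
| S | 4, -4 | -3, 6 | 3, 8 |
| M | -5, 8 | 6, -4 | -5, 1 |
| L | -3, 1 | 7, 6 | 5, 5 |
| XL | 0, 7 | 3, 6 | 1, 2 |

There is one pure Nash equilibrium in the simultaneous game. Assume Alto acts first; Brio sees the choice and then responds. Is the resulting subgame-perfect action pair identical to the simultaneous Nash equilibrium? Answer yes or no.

yes

Solve by backward induction (Alto leads).
- S → Brio plays Large (best of -4, 6, 8); Alto gets 3.
- M → Brio plays Small (best of 8, -4, 1); Alto gets -5.
- L → Brio plays Medium (best of 1, 6, 5); Alto gets 7.
- XL → Brio plays Small (best of 7, 6, 2); Alto gets 0.
Among 3, -5, 7, 0, the best is 7 at L. Subgame-perfect outcome: (L, Medium) with payoffs (7, 6).
Now find the simultaneous Nash equilibrium.
Alto's best replies: Small→S; Medium→L; Large→L.
Brio's best replies: S→Large; M→Small; L→Medium; XL→Small.
Only (L, Medium) has each player best-responding; Nash payoffs (7, 6).
Sequential outcome (L, Medium) coincides with the Nash profile (L, Medium).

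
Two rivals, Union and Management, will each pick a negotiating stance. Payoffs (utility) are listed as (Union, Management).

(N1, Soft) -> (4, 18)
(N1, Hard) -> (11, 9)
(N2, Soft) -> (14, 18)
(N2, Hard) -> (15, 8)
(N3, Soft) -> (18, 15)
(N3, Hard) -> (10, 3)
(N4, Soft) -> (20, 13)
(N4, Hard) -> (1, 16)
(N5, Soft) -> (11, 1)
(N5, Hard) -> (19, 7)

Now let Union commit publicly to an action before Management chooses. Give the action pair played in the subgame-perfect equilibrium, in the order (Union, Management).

(N5, Hard)

Backward induction with Union moving first.
- N1: BR = Soft, leader payoff 4.
- N2: BR = Soft, leader payoff 14.
- N3: BR = Soft, leader payoff 18.
- N4: BR = Hard, leader payoff 1.
- N5: BR = Hard, leader payoff 19.
Union's induced payoffs are 4, 14, 18, 1, 19, so Union commits to N5. Subgame-perfect outcome: (N5, Hard) with payoffs (19, 7).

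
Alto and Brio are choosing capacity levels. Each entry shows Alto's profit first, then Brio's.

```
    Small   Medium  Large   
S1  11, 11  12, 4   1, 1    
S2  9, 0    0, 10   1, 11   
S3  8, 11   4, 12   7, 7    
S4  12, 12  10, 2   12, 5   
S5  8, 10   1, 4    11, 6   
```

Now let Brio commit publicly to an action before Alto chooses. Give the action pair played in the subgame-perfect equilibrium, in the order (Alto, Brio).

(S4, Small)

Work backward from Alto's decision.
- Small: BR = S4, leader payoff 12.
- Medium: BR = S1, leader payoff 4.
- Large: BR = S4, leader payoff 5.
Brio's induced payoffs are 12, 4, 5, so Brio commits to Small. Subgame-perfect outcome: (S4, Small) with payoffs (12, 12).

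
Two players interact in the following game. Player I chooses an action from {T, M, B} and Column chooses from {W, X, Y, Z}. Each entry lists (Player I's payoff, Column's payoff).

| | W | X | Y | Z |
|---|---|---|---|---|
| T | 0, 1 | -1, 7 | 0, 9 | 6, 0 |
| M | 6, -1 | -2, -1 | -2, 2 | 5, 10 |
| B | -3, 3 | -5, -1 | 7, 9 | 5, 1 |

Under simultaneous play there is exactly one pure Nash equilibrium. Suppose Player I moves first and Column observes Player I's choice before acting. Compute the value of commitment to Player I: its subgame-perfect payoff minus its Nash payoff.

Work backward from Column's decision.
- T: BR = Y, leader payoff 0.
- M: BR = Z, leader payoff 5.
- B: BR = Y, leader payoff 7.
Player I's induced payoffs are 0, 5, 7, so Player I commits to B. Subgame-perfect outcome: (B, Y) with payoffs (7, 9).
Under simultaneous play:
Player I's best replies: W→M; X→T; Y→B; Z→T.
Column's best replies: T→Y; M→Z; B→Y.
Only (B, Y) has each player best-responding; Nash payoffs (7, 9).
Player I's commitment gain: 7 − 7 = 0.

0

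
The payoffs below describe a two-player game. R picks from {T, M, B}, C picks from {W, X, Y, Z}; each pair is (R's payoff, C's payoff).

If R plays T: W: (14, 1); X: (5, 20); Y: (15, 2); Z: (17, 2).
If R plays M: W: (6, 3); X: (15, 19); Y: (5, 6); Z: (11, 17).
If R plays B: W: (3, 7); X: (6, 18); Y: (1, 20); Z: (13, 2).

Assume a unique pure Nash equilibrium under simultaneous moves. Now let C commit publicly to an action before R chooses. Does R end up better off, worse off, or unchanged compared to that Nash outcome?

unchanged

Work backward from R's decision.
- W: BR = T, leader payoff 1.
- X: BR = M, leader payoff 19.
- Y: BR = T, leader payoff 2.
- Z: BR = T, leader payoff 2.
Maximizing over 1, 19, 2, 2, C chooses X. Subgame-perfect outcome: (M, X) with payoffs (15, 19).
Under simultaneous play:
R's best replies: W→T; X→M; Y→T; Z→T.
C's best replies: T→X; M→X; B→Y.
Only (M, X) has each player best-responding; Nash payoffs (15, 19).
R earns 15 sequentially versus 15 at the Nash outcome: unchanged.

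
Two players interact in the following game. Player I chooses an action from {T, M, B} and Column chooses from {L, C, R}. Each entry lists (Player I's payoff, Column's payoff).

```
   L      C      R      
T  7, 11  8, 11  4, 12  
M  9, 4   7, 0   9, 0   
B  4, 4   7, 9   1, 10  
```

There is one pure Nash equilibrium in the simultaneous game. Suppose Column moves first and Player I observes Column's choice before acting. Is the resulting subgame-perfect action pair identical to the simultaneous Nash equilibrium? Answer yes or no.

Backward induction with Column moving first.
- L: BR = M, leader payoff 4.
- C: BR = T, leader payoff 11.
- R: BR = M, leader payoff 0.
Column's induced payoffs are 4, 11, 0, so Column commits to C. Subgame-perfect outcome: (T, C) with payoffs (8, 11).
Now find the simultaneous Nash equilibrium.
Player I's best replies: L→M; C→T; R→M.
Column's best replies: T→R; M→L; B→R.
Only (M, L) has each player best-responding; Nash payoffs (9, 4).
Sequential outcome (T, C) differs from the Nash profile (M, L).

no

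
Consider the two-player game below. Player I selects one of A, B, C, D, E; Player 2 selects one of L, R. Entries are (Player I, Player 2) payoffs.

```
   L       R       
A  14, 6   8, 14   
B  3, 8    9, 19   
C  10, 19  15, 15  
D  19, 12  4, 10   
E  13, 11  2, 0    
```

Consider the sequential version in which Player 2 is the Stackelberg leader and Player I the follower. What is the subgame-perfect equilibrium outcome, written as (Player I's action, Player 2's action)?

(C, R)

Work backward from Player I's decision.
- L → Player I plays D (best of 14, 3, 10, 19, 13); Player 2 gets 12.
- R → Player I plays C (best of 8, 9, 15, 4, 2); Player 2 gets 15.
Player 2's induced payoffs are 12, 15, so Player 2 commits to R. Subgame-perfect outcome: (C, R) with payoffs (15, 15).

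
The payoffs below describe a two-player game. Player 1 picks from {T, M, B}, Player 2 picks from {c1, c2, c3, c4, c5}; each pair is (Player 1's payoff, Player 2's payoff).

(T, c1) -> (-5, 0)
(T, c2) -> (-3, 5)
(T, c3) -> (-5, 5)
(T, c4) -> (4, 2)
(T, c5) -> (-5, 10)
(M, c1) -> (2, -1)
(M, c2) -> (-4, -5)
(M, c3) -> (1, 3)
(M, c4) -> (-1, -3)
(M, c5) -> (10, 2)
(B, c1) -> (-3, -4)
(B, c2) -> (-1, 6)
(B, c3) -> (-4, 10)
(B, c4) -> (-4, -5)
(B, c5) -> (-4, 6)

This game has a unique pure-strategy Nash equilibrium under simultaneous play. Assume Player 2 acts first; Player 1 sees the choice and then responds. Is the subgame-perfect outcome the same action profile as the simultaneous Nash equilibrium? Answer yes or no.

no

Backward induction with Player 2 moving first.
- c1 → Player 1 plays M (best of -5, 2, -3); Player 2 gets -1.
- c2 → Player 1 plays B (best of -3, -4, -1); Player 2 gets 6.
- c3 → Player 1 plays M (best of -5, 1, -4); Player 2 gets 3.
- c4 → Player 1 plays T (best of 4, -1, -4); Player 2 gets 2.
- c5 → Player 1 plays M (best of -5, 10, -4); Player 2 gets 2.
Maximizing over -1, 6, 3, 2, 2, Player 2 chooses c2. Subgame-perfect outcome: (B, c2) with payoffs (-1, 6).
For the simultaneous game, intersect best replies.
Player 1's best replies: c1→M; c2→B; c3→M; c4→T; c5→M.
Player 2's best replies: T→c5; M→c3; B→c3.
The unique mutual best reply is (M, c3), giving (1, 3).
Sequential outcome (B, c2) differs from the Nash profile (M, c3).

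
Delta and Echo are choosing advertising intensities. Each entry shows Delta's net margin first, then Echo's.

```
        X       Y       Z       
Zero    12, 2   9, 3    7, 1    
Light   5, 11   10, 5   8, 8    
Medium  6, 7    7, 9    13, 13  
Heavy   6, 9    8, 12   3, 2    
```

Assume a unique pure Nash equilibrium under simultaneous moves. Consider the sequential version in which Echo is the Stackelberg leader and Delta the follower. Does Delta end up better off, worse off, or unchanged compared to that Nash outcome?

unchanged

Delta best-responds to each possible Echo move:
- X: Delta compares 12, 5, 6, 6 and picks Zero; Echo would get 2.
- Y: Delta compares 9, 10, 7, 8 and picks Light; Echo would get 5.
- Z: Delta compares 7, 8, 13, 3 and picks Medium; Echo would get 13.
Among 2, 5, 13, the best is 13 at Z. Subgame-perfect outcome: (Medium, Z) with payoffs (13, 13).
Under simultaneous play:
Delta's best replies: X→Zero; Y→Light; Z→Medium.
Echo's best replies: Zero→Y; Light→X; Medium→Z; Heavy→Y.
The unique mutual best reply is (Medium, Z), giving (13, 13).
Delta earns 13 sequentially versus 13 at the Nash outcome: unchanged.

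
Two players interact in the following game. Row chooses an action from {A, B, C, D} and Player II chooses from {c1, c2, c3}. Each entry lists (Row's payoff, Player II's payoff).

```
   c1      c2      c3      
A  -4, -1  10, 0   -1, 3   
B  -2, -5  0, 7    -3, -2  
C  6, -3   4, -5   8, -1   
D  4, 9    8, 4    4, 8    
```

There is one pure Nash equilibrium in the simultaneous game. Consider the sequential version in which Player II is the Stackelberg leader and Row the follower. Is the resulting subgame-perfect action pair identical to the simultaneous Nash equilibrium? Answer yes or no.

Work backward from Row's decision.
- c1: BR = C, leader payoff -3.
- c2: BR = A, leader payoff 0.
- c3: BR = C, leader payoff -1.
Among -3, 0, -1, the best is 0 at c2. Subgame-perfect outcome: (A, c2) with payoffs (10, 0).
For the simultaneous game, intersect best replies.
Row's best replies: c1→C; c2→A; c3→C.
Player II's best replies: A→c3; B→c2; C→c3; D→c1.
Only (C, c3) has each player best-responding; Nash payoffs (8, -1).
Sequential outcome (A, c2) differs from the Nash profile (C, c3).

no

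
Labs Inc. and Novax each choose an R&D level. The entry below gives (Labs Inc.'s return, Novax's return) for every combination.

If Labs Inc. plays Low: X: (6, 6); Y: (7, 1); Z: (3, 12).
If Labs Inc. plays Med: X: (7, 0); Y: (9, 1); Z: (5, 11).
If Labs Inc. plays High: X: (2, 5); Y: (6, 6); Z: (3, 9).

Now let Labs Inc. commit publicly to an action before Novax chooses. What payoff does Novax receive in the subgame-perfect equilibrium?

Solve by backward induction (Labs Inc. leads).
- Low → Novax plays Z (best of 6, 1, 12); Labs Inc. gets 3.
- Med → Novax plays Z (best of 0, 1, 11); Labs Inc. gets 5.
- High → Novax plays Z (best of 5, 6, 9); Labs Inc. gets 3.
Among 3, 5, 3, the best is 5 at Med. Subgame-perfect outcome: (Med, Z) with payoffs (5, 11).

11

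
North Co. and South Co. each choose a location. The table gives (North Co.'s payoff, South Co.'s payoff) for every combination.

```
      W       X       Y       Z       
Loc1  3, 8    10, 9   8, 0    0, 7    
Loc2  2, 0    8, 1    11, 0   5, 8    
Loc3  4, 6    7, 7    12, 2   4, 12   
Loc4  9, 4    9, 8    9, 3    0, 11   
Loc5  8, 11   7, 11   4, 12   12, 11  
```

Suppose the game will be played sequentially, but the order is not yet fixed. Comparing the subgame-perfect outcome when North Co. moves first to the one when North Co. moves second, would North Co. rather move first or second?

second

If North Co. leads: South Co.'s best replies are Loc1→X, Loc2→Z, Loc3→Z, Loc4→Z, Loc5→Y; North Co.'s induced payoffs 10, 5, 4, 0, 4; outcome (Loc1, X), payoffs (10, 9).
If South Co. leads: North Co.'s best replies are W→Loc4, X→Loc1, Y→Loc3, Z→Loc5; South Co.'s induced payoffs 4, 9, 2, 11; outcome (Loc5, Z), payoffs (12, 11).
North Co. gets 10 moving first and 12 moving second, so North Co. prefers to move second.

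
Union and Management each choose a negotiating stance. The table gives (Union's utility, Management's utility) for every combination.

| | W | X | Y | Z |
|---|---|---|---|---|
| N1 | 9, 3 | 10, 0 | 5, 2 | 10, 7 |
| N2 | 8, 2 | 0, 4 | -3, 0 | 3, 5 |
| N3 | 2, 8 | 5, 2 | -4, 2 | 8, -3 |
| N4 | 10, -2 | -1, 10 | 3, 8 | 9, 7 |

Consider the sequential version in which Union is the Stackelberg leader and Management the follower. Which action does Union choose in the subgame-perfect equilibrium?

Backward induction with Union moving first.
- N1 → Management plays Z (best of 3, 0, 2, 7); Union gets 10.
- N2 → Management plays Z (best of 2, 4, 0, 5); Union gets 3.
- N3 → Management plays W (best of 8, 2, 2, -3); Union gets 2.
- N4 → Management plays X (best of -2, 10, 8, 7); Union gets -1.
Maximizing over 10, 3, 2, -1, Union chooses N1. Subgame-perfect outcome: (N1, Z) with payoffs (10, 7).

N1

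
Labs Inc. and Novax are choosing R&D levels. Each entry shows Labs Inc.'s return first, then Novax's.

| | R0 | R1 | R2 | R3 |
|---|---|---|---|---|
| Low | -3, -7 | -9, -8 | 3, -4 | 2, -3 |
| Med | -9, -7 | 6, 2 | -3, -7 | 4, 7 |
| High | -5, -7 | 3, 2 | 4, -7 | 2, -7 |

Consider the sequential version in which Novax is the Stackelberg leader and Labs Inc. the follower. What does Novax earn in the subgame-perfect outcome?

7

Work backward from Labs Inc.'s decision.
- R0 → Labs Inc. plays Low (best of -3, -9, -5); Novax gets -7.
- R1 → Labs Inc. plays Med (best of -9, 6, 3); Novax gets 2.
- R2 → Labs Inc. plays High (best of 3, -3, 4); Novax gets -7.
- R3 → Labs Inc. plays Med (best of 2, 4, 2); Novax gets 7.
Novax's induced payoffs are -7, 2, -7, 7, so Novax commits to R3. Subgame-perfect outcome: (Med, R3) with payoffs (4, 7).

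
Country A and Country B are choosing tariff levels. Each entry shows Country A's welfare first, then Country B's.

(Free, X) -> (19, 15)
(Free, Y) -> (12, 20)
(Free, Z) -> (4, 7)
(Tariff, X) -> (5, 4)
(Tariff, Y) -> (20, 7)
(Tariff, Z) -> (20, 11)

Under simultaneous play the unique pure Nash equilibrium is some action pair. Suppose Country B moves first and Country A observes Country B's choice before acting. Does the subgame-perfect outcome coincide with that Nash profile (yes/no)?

no

Country A best-responds to each possible Country B move:
- X: BR = Free, leader payoff 15.
- Y: BR = Tariff, leader payoff 7.
- Z: BR = Tariff, leader payoff 11.
Maximizing over 15, 7, 11, Country B chooses X. Subgame-perfect outcome: (Free, X) with payoffs (19, 15).
Now find the simultaneous Nash equilibrium.
Country A's best replies: X→Free; Y→Tariff; Z→Tariff.
Country B's best replies: Free→Y; Tariff→Z.
The unique mutual best reply is (Tariff, Z), giving (20, 11).
Sequential outcome (Free, X) differs from the Nash profile (Tariff, Z).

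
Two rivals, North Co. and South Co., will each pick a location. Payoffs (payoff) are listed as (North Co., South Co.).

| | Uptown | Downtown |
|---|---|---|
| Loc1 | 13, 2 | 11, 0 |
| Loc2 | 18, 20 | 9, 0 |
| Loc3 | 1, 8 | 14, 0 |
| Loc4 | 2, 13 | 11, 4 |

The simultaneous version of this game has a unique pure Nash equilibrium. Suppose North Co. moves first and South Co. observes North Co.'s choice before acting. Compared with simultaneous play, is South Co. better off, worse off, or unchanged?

Work backward from South Co.'s decision.
- Loc1: South Co. compares 2, 0 and picks Uptown; North Co. would get 13.
- Loc2: South Co. compares 20, 0 and picks Uptown; North Co. would get 18.
- Loc3: South Co. compares 8, 0 and picks Uptown; North Co. would get 1.
- Loc4: South Co. compares 13, 4 and picks Uptown; North Co. would get 2.
Maximizing over 13, 18, 1, 2, North Co. chooses Loc2. Subgame-perfect outcome: (Loc2, Uptown) with payoffs (18, 20).
For the simultaneous game, intersect best replies.
North Co.'s best replies: Uptown→Loc2; Downtown→Loc3.
South Co.'s best replies: Loc1→Uptown; Loc2→Uptown; Loc3→Uptown; Loc4→Uptown.
Only (Loc2, Uptown) has each player best-responding; Nash payoffs (18, 20).
South Co. earns 20 sequentially versus 20 at the Nash outcome: unchanged.

unchanged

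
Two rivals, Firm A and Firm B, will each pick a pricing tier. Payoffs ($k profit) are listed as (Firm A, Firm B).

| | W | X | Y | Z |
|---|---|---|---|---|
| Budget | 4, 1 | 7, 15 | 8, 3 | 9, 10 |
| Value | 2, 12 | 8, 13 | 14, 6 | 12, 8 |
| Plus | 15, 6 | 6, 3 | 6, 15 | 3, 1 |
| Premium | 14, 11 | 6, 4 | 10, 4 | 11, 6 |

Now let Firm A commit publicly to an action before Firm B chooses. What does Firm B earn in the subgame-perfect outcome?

Work backward from Firm B's decision.
- Budget: BR = X, leader payoff 7.
- Value: BR = X, leader payoff 8.
- Plus: BR = Y, leader payoff 6.
- Premium: BR = W, leader payoff 14.
Firm A's induced payoffs are 7, 8, 6, 14, so Firm A commits to Premium. Subgame-perfect outcome: (Premium, W) with payoffs (14, 11).

11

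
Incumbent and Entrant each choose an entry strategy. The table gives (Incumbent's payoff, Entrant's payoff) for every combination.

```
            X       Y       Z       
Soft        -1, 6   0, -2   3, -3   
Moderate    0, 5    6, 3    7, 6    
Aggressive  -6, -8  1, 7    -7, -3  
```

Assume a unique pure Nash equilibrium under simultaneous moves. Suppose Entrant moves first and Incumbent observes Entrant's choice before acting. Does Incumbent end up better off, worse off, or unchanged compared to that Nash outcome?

unchanged

Work backward from Incumbent's decision.
- X: Incumbent compares -1, 0, -6 and picks Moderate; Entrant would get 5.
- Y: Incumbent compares 0, 6, 1 and picks Moderate; Entrant would get 3.
- Z: Incumbent compares 3, 7, -7 and picks Moderate; Entrant would get 6.
Maximizing over 5, 3, 6, Entrant chooses Z. Subgame-perfect outcome: (Moderate, Z) with payoffs (7, 6).
Under simultaneous play:
Incumbent's best replies: X→Moderate; Y→Moderate; Z→Moderate.
Entrant's best replies: Soft→X; Moderate→Z; Aggressive→Y.
The unique mutual best reply is (Moderate, Z), giving (7, 6).
Incumbent earns 7 sequentially versus 7 at the Nash outcome: unchanged.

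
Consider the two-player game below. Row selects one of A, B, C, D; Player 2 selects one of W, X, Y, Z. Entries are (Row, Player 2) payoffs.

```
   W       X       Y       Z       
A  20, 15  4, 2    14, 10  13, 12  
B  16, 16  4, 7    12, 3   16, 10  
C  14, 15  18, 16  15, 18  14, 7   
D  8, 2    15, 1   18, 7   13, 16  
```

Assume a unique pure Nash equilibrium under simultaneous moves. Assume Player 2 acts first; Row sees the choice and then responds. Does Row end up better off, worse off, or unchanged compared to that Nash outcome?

worse off

Backward induction with Player 2 moving first.
- W → Row plays A (best of 20, 16, 14, 8); Player 2 gets 15.
- X → Row plays C (best of 4, 4, 18, 15); Player 2 gets 16.
- Y → Row plays D (best of 14, 12, 15, 18); Player 2 gets 7.
- Z → Row plays B (best of 13, 16, 14, 13); Player 2 gets 10.
Maximizing over 15, 16, 7, 10, Player 2 chooses X. Subgame-perfect outcome: (C, X) with payoffs (18, 16).
Under simultaneous play:
Row's best replies: W→A; X→C; Y→D; Z→B.
Player 2's best replies: A→W; B→W; C→Y; D→Z.
Only (A, W) has each player best-responding; Nash payoffs (20, 15).
Row earns 18 sequentially versus 20 at the Nash outcome: worse off.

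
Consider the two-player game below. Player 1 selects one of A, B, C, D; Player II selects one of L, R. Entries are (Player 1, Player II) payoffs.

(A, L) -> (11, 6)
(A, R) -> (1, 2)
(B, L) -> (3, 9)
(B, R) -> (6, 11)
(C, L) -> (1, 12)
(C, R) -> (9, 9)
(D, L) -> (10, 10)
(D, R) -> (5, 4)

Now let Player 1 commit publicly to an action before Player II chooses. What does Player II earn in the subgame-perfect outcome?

Work backward from Player II's decision.
- A: Player II compares 6, 2 and picks L; Player 1 would get 11.
- B: Player II compares 9, 11 and picks R; Player 1 would get 6.
- C: Player II compares 12, 9 and picks L; Player 1 would get 1.
- D: Player II compares 10, 4 and picks L; Player 1 would get 10.
Maximizing over 11, 6, 1, 10, Player 1 chooses A. Subgame-perfect outcome: (A, L) with payoffs (11, 6).

6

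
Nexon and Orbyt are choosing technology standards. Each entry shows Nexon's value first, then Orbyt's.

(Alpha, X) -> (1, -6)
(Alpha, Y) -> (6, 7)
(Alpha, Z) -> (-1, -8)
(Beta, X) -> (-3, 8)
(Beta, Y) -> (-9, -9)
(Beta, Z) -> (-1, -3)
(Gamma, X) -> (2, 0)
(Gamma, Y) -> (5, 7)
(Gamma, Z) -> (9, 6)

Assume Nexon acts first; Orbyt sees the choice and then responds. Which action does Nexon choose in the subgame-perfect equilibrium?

Alpha

Work backward from Orbyt's decision.
- Alpha: Orbyt compares -6, 7, -8 and picks Y; Nexon would get 6.
- Beta: Orbyt compares 8, -9, -3 and picks X; Nexon would get -3.
- Gamma: Orbyt compares 0, 7, 6 and picks Y; Nexon would get 5.
Maximizing over 6, -3, 5, Nexon chooses Alpha. Subgame-perfect outcome: (Alpha, Y) with payoffs (6, 7).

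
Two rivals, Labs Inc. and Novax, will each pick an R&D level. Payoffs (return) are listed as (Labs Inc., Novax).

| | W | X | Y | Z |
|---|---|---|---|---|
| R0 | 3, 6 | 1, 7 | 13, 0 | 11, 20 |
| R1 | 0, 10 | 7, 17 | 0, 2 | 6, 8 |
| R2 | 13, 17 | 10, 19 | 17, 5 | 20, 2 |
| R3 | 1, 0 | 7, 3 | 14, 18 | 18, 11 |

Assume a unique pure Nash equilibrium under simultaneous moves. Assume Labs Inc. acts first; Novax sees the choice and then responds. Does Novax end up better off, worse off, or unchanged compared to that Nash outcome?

worse off

Work backward from Novax's decision.
- R0: BR = Z, leader payoff 11.
- R1: BR = X, leader payoff 7.
- R2: BR = X, leader payoff 10.
- R3: BR = Y, leader payoff 14.
Among 11, 7, 10, 14, the best is 14 at R3. Subgame-perfect outcome: (R3, Y) with payoffs (14, 18).
Now find the simultaneous Nash equilibrium.
Labs Inc.'s best replies: W→R2; X→R2; Y→R2; Z→R2.
Novax's best replies: R0→Z; R1→X; R2→X; R3→Y.
The unique mutual best reply is (R2, X), giving (10, 19).
Novax earns 18 sequentially versus 19 at the Nash outcome: worse off.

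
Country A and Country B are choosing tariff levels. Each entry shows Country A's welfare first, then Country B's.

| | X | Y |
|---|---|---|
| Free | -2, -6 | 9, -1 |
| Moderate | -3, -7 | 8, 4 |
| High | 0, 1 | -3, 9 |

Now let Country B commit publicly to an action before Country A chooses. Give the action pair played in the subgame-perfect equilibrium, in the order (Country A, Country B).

(High, X)

Solve by backward induction (Country B leads).
- X: BR = High, leader payoff 1.
- Y: BR = Free, leader payoff -1.
Among 1, -1, the best is 1 at X. Subgame-perfect outcome: (High, X) with payoffs (0, 1).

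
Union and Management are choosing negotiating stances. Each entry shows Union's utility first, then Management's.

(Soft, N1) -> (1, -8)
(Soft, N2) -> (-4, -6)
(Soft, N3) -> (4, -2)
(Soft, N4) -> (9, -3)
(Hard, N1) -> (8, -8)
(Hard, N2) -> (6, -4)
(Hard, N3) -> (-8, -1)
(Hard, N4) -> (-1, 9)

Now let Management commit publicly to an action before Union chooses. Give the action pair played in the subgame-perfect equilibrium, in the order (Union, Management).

Backward induction with Management moving first.
- N1 → Union plays Hard (best of 1, 8); Management gets -8.
- N2 → Union plays Hard (best of -4, 6); Management gets -4.
- N3 → Union plays Soft (best of 4, -8); Management gets -2.
- N4 → Union plays Soft (best of 9, -1); Management gets -3.
Maximizing over -8, -4, -2, -3, Management chooses N3. Subgame-perfect outcome: (Soft, N3) with payoffs (4, -2).

(Soft, N3)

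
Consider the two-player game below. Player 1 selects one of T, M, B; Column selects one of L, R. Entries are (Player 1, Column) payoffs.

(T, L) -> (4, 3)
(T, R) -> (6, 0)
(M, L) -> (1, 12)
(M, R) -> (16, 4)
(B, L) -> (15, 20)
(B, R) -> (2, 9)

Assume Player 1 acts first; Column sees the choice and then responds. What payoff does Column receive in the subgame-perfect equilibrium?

Work backward from Column's decision.
- T: BR = L, leader payoff 4.
- M: BR = L, leader payoff 1.
- B: BR = L, leader payoff 15.
Player 1's induced payoffs are 4, 1, 15, so Player 1 commits to B. Subgame-perfect outcome: (B, L) with payoffs (15, 20).

20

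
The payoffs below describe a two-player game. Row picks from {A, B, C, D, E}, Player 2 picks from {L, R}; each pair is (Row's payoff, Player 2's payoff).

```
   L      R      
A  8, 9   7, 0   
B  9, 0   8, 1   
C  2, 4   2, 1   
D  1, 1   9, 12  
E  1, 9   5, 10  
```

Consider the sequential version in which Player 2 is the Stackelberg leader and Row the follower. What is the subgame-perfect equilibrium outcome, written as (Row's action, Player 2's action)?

(D, R)

Work backward from Row's decision.
- L: Row compares 8, 9, 2, 1, 1 and picks B; Player 2 would get 0.
- R: Row compares 7, 8, 2, 9, 5 and picks D; Player 2 would get 12.
Player 2's induced payoffs are 0, 12, so Player 2 commits to R. Subgame-perfect outcome: (D, R) with payoffs (9, 12).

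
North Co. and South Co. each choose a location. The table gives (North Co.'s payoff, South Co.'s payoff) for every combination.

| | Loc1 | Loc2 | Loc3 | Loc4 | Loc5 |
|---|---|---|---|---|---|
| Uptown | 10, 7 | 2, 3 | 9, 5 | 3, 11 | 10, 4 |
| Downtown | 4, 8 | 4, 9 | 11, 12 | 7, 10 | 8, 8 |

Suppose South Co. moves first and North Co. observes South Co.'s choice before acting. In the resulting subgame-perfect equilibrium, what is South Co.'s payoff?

North Co. best-responds to each possible South Co. move:
- Loc1: North Co. compares 10, 4 and picks Uptown; South Co. would get 7.
- Loc2: North Co. compares 2, 4 and picks Downtown; South Co. would get 9.
- Loc3: North Co. compares 9, 11 and picks Downtown; South Co. would get 12.
- Loc4: North Co. compares 3, 7 and picks Downtown; South Co. would get 10.
- Loc5: North Co. compares 10, 8 and picks Uptown; South Co. would get 4.
Maximizing over 7, 9, 12, 10, 4, South Co. chooses Loc3. Subgame-perfect outcome: (Downtown, Loc3) with payoffs (11, 12).

12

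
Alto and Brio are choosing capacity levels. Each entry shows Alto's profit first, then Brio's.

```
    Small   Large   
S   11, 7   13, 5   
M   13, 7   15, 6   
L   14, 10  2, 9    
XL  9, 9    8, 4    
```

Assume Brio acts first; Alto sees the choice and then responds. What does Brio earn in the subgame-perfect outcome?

10

Solve by backward induction (Brio leads).
- Small: Alto compares 11, 13, 14, 9 and picks L; Brio would get 10.
- Large: Alto compares 13, 15, 2, 8 and picks M; Brio would get 6.
Brio's induced payoffs are 10, 6, so Brio commits to Small. Subgame-perfect outcome: (L, Small) with payoffs (14, 10).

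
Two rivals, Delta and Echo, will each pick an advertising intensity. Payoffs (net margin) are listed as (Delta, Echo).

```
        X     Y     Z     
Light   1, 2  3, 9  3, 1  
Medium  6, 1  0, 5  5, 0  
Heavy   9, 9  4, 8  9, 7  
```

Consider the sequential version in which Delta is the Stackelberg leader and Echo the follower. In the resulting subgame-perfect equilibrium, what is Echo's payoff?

Echo best-responds to each possible Delta move:
- Light: BR = Y, leader payoff 3.
- Medium: BR = Y, leader payoff 0.
- Heavy: BR = X, leader payoff 9.
Maximizing over 3, 0, 9, Delta chooses Heavy. Subgame-perfect outcome: (Heavy, X) with payoffs (9, 9).

9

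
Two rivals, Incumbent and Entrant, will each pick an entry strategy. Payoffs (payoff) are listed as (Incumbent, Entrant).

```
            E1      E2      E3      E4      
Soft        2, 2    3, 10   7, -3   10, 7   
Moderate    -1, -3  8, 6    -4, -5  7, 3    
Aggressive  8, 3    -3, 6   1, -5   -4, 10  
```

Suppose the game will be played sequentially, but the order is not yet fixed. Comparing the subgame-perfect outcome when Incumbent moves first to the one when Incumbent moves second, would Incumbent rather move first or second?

If Incumbent leads: Entrant's best replies are Soft→E2, Moderate→E2, Aggressive→E4; Incumbent's induced payoffs 3, 8, -4; outcome (Moderate, E2), payoffs (8, 6).
If Entrant leads: Incumbent's best replies are E1→Aggressive, E2→Moderate, E3→Soft, E4→Soft; Entrant's induced payoffs 3, 6, -3, 7; outcome (Soft, E4), payoffs (10, 7).
Incumbent gets 8 moving first and 10 moving second, so Incumbent prefers to move second.

second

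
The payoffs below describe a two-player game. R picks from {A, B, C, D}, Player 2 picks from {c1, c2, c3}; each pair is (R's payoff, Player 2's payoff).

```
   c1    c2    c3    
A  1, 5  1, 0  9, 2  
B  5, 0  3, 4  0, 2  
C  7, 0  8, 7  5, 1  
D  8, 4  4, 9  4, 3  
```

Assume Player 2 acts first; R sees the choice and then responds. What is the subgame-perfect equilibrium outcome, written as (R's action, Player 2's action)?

(C, c2)

Backward induction with Player 2 moving first.
- c1 → R plays D (best of 1, 5, 7, 8); Player 2 gets 4.
- c2 → R plays C (best of 1, 3, 8, 4); Player 2 gets 7.
- c3 → R plays A (best of 9, 0, 5, 4); Player 2 gets 2.
Among 4, 7, 2, the best is 7 at c2. Subgame-perfect outcome: (C, c2) with payoffs (8, 7).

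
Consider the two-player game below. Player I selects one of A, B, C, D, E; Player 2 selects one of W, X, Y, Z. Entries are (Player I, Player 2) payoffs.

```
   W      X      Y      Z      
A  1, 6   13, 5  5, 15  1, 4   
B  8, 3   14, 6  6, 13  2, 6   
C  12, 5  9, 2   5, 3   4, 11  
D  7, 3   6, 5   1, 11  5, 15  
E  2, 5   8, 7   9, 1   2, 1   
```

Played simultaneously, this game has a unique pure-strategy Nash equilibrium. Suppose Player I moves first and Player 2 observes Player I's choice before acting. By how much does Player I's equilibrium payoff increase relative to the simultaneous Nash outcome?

Work backward from Player 2's decision.
- A: BR = Y, leader payoff 5.
- B: BR = Y, leader payoff 6.
- C: BR = Z, leader payoff 4.
- D: BR = Z, leader payoff 5.
- E: BR = X, leader payoff 8.
Player I's induced payoffs are 5, 6, 4, 5, 8, so Player I commits to E. Subgame-perfect outcome: (E, X) with payoffs (8, 7).
Under simultaneous play:
Player I's best replies: W→C; X→B; Y→E; Z→D.
Player 2's best replies: A→Y; B→Y; C→Z; D→Z; E→X.
Only (D, Z) has each player best-responding; Nash payoffs (5, 15).
Player I's commitment gain: 8 − 5 = 3.

3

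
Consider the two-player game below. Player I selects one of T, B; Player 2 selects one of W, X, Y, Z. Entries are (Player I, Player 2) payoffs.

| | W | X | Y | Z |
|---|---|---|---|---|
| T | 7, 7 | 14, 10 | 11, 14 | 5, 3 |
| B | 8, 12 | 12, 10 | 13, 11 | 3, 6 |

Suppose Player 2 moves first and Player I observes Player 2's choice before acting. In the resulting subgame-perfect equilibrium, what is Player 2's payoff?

Solve by backward induction (Player 2 leads).
- W: Player I compares 7, 8 and picks B; Player 2 would get 12.
- X: Player I compares 14, 12 and picks T; Player 2 would get 10.
- Y: Player I compares 11, 13 and picks B; Player 2 would get 11.
- Z: Player I compares 5, 3 and picks T; Player 2 would get 3.
Among 12, 10, 11, 3, the best is 12 at W. Subgame-perfect outcome: (B, W) with payoffs (8, 12).

12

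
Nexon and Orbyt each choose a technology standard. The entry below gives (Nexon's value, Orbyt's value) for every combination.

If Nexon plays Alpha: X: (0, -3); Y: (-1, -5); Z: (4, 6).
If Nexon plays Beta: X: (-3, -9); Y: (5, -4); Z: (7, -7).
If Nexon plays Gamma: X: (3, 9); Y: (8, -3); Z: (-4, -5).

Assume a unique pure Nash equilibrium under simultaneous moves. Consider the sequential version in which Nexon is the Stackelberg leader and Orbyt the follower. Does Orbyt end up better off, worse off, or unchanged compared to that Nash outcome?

Backward induction with Nexon moving first.
- Alpha: Orbyt compares -3, -5, 6 and picks Z; Nexon would get 4.
- Beta: Orbyt compares -9, -4, -7 and picks Y; Nexon would get 5.
- Gamma: Orbyt compares 9, -3, -5 and picks X; Nexon would get 3.
Among 4, 5, 3, the best is 5 at Beta. Subgame-perfect outcome: (Beta, Y) with payoffs (5, -4).
For the simultaneous game, intersect best replies.
Nexon's best replies: X→Gamma; Y→Gamma; Z→Beta.
Orbyt's best replies: Alpha→Z; Beta→Y; Gamma→X.
Only (Gamma, X) has each player best-responding; Nash payoffs (3, 9).
Orbyt earns -4 sequentially versus 9 at the Nash outcome: worse off.

worse off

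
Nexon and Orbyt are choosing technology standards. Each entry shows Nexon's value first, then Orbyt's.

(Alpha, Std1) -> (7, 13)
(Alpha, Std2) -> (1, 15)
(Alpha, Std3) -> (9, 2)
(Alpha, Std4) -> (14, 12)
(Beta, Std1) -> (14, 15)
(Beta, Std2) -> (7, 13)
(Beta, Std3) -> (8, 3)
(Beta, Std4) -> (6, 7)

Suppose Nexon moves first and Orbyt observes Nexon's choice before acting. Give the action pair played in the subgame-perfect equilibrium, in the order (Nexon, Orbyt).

(Beta, Std1)

Backward induction with Nexon moving first.
- Alpha: BR = Std2, leader payoff 1.
- Beta: BR = Std1, leader payoff 14.
Maximizing over 1, 14, Nexon chooses Beta. Subgame-perfect outcome: (Beta, Std1) with payoffs (14, 15).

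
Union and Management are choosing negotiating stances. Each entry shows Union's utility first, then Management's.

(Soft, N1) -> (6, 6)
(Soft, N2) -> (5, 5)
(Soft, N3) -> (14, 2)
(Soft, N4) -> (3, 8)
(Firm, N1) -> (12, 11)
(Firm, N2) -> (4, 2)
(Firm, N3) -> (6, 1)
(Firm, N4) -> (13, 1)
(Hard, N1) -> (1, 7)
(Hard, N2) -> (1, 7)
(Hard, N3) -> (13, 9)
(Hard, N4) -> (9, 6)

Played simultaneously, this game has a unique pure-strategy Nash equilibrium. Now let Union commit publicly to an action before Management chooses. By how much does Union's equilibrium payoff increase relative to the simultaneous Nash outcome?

Work backward from Management's decision.
- Soft → Management plays N4 (best of 6, 5, 2, 8); Union gets 3.
- Firm → Management plays N1 (best of 11, 2, 1, 1); Union gets 12.
- Hard → Management plays N3 (best of 7, 7, 9, 6); Union gets 13.
Maximizing over 3, 12, 13, Union chooses Hard. Subgame-perfect outcome: (Hard, N3) with payoffs (13, 9).
Now find the simultaneous Nash equilibrium.
Union's best replies: N1→Firm; N2→Soft; N3→Soft; N4→Firm.
Management's best replies: Soft→N4; Firm→N1; Hard→N3.
Only (Firm, N1) has each player best-responding; Nash payoffs (12, 11).
Union's commitment gain: 13 − 12 = 1.

1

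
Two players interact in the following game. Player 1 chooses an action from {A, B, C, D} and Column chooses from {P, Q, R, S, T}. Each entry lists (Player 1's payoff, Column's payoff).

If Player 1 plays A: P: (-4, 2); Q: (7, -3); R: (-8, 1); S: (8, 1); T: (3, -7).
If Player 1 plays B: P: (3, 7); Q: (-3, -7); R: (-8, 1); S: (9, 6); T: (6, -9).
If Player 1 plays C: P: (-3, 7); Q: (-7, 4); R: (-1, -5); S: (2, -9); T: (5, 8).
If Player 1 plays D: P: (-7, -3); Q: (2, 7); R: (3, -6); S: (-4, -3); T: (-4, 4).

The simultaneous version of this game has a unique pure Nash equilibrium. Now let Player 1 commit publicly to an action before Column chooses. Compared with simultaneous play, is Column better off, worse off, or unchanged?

Column best-responds to each possible Player 1 move:
- A: BR = P, leader payoff -4.
- B: BR = P, leader payoff 3.
- C: BR = T, leader payoff 5.
- D: BR = Q, leader payoff 2.
Among -4, 3, 5, 2, the best is 5 at C. Subgame-perfect outcome: (C, T) with payoffs (5, 8).
Now find the simultaneous Nash equilibrium.
Player 1's best replies: P→B; Q→A; R→D; S→B; T→B.
Column's best replies: A→P; B→P; C→T; D→Q.
Only (B, P) has each player best-responding; Nash payoffs (3, 7).
Column earns 8 sequentially versus 7 at the Nash outcome: better off.

better off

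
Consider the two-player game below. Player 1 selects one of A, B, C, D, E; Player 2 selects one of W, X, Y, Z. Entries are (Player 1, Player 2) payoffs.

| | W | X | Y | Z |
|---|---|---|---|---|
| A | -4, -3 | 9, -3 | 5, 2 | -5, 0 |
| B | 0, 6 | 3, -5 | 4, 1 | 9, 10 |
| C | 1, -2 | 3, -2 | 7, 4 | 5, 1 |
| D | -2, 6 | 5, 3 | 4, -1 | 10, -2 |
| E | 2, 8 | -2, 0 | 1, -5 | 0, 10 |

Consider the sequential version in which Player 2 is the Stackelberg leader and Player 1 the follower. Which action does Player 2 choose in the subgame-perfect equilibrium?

W

Solve by backward induction (Player 2 leads).
- W: BR = E, leader payoff 8.
- X: BR = A, leader payoff -3.
- Y: BR = C, leader payoff 4.
- Z: BR = D, leader payoff -2.
Maximizing over 8, -3, 4, -2, Player 2 chooses W. Subgame-perfect outcome: (E, W) with payoffs (2, 8).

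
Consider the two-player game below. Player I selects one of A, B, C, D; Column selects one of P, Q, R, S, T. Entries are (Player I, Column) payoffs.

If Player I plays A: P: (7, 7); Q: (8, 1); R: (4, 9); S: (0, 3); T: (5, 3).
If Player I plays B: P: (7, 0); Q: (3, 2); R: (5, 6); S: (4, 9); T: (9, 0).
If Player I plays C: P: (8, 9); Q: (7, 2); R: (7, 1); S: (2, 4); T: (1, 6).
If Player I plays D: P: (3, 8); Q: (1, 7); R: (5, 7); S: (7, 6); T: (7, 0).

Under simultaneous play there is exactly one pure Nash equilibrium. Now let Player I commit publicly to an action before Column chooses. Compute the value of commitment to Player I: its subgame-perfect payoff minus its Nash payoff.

Work backward from Column's decision.
- A → Column plays R (best of 7, 1, 9, 3, 3); Player I gets 4.
- B → Column plays S (best of 0, 2, 6, 9, 0); Player I gets 4.
- C → Column plays P (best of 9, 2, 1, 4, 6); Player I gets 8.
- D → Column plays P (best of 8, 7, 7, 6, 0); Player I gets 3.
Player I's induced payoffs are 4, 4, 8, 3, so Player I commits to C. Subgame-perfect outcome: (C, P) with payoffs (8, 9).
For the simultaneous game, intersect best replies.
Player I's best replies: P→C; Q→A; R→C; S→D; T→B.
Column's best replies: A→R; B→S; C→P; D→P.
The unique mutual best reply is (C, P), giving (8, 9).
Player I's commitment gain: 8 − 8 = 0.

0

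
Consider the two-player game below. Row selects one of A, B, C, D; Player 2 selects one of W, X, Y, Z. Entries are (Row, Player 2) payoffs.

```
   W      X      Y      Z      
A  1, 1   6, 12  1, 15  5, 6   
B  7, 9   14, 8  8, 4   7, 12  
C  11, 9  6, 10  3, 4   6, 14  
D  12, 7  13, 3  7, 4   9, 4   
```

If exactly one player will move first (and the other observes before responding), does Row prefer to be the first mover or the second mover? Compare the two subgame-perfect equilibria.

second

If Row leads: Player 2's best replies are A→Y, B→Z, C→Z, D→W; Row's induced payoffs 1, 7, 6, 12; outcome (D, W), payoffs (12, 7).
If Player 2 leads: Row's best replies are W→D, X→B, Y→B, Z→D; Player 2's induced payoffs 7, 8, 4, 4; outcome (B, X), payoffs (14, 8).
Row gets 12 moving first and 14 moving second, so Row prefers to move second.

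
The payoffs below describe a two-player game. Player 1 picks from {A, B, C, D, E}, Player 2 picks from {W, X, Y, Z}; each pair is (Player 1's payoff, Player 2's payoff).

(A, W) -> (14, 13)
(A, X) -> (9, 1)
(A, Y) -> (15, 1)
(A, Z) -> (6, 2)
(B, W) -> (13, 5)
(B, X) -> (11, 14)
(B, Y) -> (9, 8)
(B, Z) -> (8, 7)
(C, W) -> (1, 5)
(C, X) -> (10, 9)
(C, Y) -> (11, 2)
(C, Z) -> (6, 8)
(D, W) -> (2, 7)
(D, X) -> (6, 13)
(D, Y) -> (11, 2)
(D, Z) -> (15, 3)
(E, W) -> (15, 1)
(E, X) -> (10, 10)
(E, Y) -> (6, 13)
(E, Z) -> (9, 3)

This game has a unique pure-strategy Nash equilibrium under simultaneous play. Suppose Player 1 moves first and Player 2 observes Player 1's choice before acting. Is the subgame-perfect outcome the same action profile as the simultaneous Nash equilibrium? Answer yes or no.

no

Work backward from Player 2's decision.
- A → Player 2 plays W (best of 13, 1, 1, 2); Player 1 gets 14.
- B → Player 2 plays X (best of 5, 14, 8, 7); Player 1 gets 11.
- C → Player 2 plays X (best of 5, 9, 2, 8); Player 1 gets 10.
- D → Player 2 plays X (best of 7, 13, 2, 3); Player 1 gets 6.
- E → Player 2 plays Y (best of 1, 10, 13, 3); Player 1 gets 6.
Maximizing over 14, 11, 10, 6, 6, Player 1 chooses A. Subgame-perfect outcome: (A, W) with payoffs (14, 13).
Now find the simultaneous Nash equilibrium.
Player 1's best replies: W→E; X→B; Y→A; Z→D.
Player 2's best replies: A→W; B→X; C→X; D→X; E→Y.
The unique mutual best reply is (B, X), giving (11, 14).
Sequential outcome (A, W) differs from the Nash profile (B, X).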